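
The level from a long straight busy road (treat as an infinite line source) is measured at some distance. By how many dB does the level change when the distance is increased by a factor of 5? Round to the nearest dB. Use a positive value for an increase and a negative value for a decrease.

-7 dB

A line source loses 3 dB per doubling of distance; generally ΔL = −10·log₁₀(r₂/r₁).
ΔL = −10·log₁₀(5) = -6.99 dB.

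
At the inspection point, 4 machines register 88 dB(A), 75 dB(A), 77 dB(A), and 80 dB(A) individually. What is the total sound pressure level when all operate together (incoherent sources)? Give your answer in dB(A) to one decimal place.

Incoherent sources combine by intensity addition: L_total = 10·log₁₀(Σ 10^(L_i/10)).
Σ 10^(L/10) = 10^(88/10) + 10^(75/10) + 10^(77/10) + 10^(80/10) = 8.127e+08.
L_total = 10·log₁₀(8.127e+08) = 89.10 dB(A).

89.1 dB(A)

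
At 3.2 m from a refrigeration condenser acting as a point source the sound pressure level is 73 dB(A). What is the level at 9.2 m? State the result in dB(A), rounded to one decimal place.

For a point source, L₂ = L₁ − 20·log₁₀(r₂/r₁).
L₂ = 73 − 20·log₁₀(9.2/3.2) = 73 − 9.173 = 63.83 dB(A).

63.8 dB(A)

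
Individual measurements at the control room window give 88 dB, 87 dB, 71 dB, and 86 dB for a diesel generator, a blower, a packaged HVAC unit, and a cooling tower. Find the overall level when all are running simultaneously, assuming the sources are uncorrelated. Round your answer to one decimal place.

Incoherent sources combine by intensity addition: L_total = 10·log₁₀(Σ 10^(L_i/10)).
Σ 10^(L/10) = 10^(88/10) + 10^(87/10) + 10^(71/10) + 10^(86/10) = 1.543e+09.
L_total = 10·log₁₀(1.543e+09) = 91.88 dB.

91.9 dB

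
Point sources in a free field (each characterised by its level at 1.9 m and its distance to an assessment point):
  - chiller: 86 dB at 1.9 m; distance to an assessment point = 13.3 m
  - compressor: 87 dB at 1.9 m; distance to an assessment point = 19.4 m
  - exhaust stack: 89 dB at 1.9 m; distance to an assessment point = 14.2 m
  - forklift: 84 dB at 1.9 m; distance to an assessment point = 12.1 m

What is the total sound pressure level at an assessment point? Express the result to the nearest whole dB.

75 dB

Propagate each source to the receiver with L = L_ref − 20·log₁₀(r/r_ref), then add intensities.
chiller: 86 − 20·log₁₀(13.3/1.9) = 86 − 16.90 = 69.10 dB.
compressor: 87 − 20·log₁₀(19.4/1.9) = 87 − 20.18 = 66.82 dB.
exhaust stack: 89 − 20·log₁₀(14.2/1.9) = 89 − 17.47 = 71.53 dB.
forklift: 84 − 20·log₁₀(12.1/1.9) = 84 − 16.08 = 67.92 dB.
Σ 10^(L/10) = 3.335e+07 → L_total = 10·log₁₀(3.335e+07) = 75.23 dB.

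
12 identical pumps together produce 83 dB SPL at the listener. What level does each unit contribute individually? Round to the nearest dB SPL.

72 dB SPL

12 equal contributions raise the level by 10·log₁₀ 12 = 10.792 dB, so each unit alone gives 83 − 10.792.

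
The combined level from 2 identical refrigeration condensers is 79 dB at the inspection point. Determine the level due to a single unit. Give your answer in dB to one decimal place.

For N identical incoherent sources L_total = L₁ + 10·log₁₀ N, so L₁ = 79 − 10·log₁₀(2) = 79 − 3.010.

76.0 dB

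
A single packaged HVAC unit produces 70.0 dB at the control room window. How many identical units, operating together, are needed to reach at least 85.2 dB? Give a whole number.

The shortfall is 85.2 − 70.0 = 15.2 dB, and N units add 10·log₁₀ N, so need 10·log₁₀ N ≥ 15.2.
N ≥ 10^(15.2/10) = 33.113, so N = 34.

34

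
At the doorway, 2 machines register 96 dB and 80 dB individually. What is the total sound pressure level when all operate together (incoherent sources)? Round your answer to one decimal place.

96.1 dB

Incoherent sources combine by intensity addition: L_total = 10·log₁₀(Σ 10^(L_i/10)).
Σ 10^(L/10) = 10^(96/10) + 10^(80/10) = 4.081e+09.
L_total = 10·log₁₀(4.081e+09) = 96.11 dB.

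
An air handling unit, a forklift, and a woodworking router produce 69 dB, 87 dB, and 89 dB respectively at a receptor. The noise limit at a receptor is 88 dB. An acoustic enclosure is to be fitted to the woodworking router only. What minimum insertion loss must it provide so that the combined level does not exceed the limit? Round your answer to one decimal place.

8.1 dB

Fixed contribution from the other sources: Σ 10^(L/10) = 10^(69/10) + 10^(87/10) = 5.091e+08 (87.07 dB).
The limit corresponds to 10^(88/10) = 6.310e+08; subtracting the fixed part leaves 1.218e+08 for the woodworking router, i.e. 80.86 dB.
Required insertion loss = 89 − 80.86 = 8.14 dB.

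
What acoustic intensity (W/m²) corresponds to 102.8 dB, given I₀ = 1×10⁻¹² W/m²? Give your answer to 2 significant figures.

0.019 W/m²

L = 10·log₁₀(I/I₀) ⇒ I = I₀·10^(L/10) = 10⁻¹² × 10^10.28.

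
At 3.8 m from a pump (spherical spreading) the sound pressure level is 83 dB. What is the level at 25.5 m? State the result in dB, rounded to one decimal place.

66.5 dB

Spherical spreading from a point source gives a 20·log₁₀(r₂/r₁) drop.
L₂ = 83 − 20·log₁₀(25.5/3.8) = 83 − 16.535 = 66.46 dB.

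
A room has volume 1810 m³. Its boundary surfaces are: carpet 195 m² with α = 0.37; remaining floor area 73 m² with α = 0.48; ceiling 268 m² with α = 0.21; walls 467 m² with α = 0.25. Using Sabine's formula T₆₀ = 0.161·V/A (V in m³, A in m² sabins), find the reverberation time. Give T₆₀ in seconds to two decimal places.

A = Σ Sᵢαᵢ = 195·0.37 + 73·0.48 + 268·0.21 + 467·0.25 = 280.22 m².
T₆₀ = 0.161 × 1810 / 280.22 = 1.040 s.

1.04 s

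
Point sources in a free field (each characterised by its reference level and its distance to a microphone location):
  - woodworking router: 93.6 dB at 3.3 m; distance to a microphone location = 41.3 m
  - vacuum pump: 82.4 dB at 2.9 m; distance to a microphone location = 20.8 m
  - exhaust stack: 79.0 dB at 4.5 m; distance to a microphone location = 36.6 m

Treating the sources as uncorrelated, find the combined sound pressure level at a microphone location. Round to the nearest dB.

73 dB

Apply inverse-square spreading to bring every level to the receiver, then sum 10^(L/10).
woodworking router: 93.6 − 20·log₁₀(41.3/3.3) = 93.6 − 21.95 = 71.65 dB.
vacuum pump: 82.4 − 20·log₁₀(20.8/2.9) = 82.4 − 17.11 = 65.29 dB.
exhaust stack: 79.0 − 20·log₁₀(36.6/4.5) = 79.0 − 18.21 = 60.79 dB.
Σ 10^(L/10) = 1.920e+07 → L_total = 10·log₁₀(1.920e+07) = 72.83 dB.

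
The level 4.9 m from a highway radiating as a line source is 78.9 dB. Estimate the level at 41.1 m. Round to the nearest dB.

70 dB

Line-source attenuation: ΔL = 10·log₁₀(r₂/r₁) = 10·log₁₀(41.1/4.9) = 9.236 dB.
L₂ = 78.9 − 10·log₁₀(41.1/4.9) = 78.9 − 9.236 = 69.66 dB.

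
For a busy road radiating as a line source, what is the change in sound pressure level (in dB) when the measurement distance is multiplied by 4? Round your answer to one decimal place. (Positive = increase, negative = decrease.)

With cylindrical spreading the level changes by −10·log₁₀(r₂/r₁).
ΔL = −10·log₁₀(4) = -6.02 dB.

-6.0 dB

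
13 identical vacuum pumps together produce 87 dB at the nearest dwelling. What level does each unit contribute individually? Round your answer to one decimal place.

75.9 dB

13 equal contributions raise the level by 10·log₁₀ 13 = 11.139 dB, so each unit alone gives 87 − 11.139.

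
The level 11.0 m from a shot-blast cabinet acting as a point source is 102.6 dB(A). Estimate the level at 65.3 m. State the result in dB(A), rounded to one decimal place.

87.1 dB(A)

Point-source attenuation: ΔL = 20·log₁₀(r₂/r₁) = 20·log₁₀(65.3/11.0) = 15.470 dB.
L₂ = 102.6 − 20·log₁₀(65.3/11.0) = 102.6 − 15.470 = 87.13 dB(A).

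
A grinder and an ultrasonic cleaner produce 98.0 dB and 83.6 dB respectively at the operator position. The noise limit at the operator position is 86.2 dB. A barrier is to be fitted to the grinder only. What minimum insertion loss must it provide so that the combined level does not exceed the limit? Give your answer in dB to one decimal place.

15.3 dB

Fixed contribution from the other source: Σ 10^(L/10) = 10^(83.6/10) = 2.291e+08 (83.60 dB).
The limit corresponds to 10^(86.2/10) = 4.169e+08; subtracting the fixed part leaves 1.878e+08 for the grinder, i.e. 82.74 dB.
Required insertion loss = 98.0 − 82.74 = 15.26 dB.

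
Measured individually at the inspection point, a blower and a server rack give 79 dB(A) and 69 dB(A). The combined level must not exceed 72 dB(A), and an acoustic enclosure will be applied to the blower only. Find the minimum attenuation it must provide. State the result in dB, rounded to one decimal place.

10.0 dB

The untreated sources together contribute 10^(69/10) = 7.943e+06, i.e. 69.00 dB(A).
The limit corresponds to 10^(72/10) = 1.585e+07; subtracting the fixed part leaves 7.906e+06 for the blower, i.e. 68.98 dB(A).
Required insertion loss = 79 − 68.98 = 10.02 dB.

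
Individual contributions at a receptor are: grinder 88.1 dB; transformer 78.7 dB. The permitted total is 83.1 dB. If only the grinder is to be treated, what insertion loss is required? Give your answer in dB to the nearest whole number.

7 dB

Everything except the grinder sums to 10^(78.7/10) = 7.413e+07 in linear terms, 78.70 dB.
To meet 83.1 dB overall, the treated grinder may contribute at most 10^(83.1/10) − 7.413e+07 = 1.300e+08, i.e. 81.14 dB.
So the grinder must be reduced from 88.1 to 81.14 dB: IL = 6.96 dB.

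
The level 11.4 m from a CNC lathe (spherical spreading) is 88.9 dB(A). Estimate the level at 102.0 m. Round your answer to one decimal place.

69.9 dB(A)

Point-source attenuation: ΔL = 20·log₁₀(r₂/r₁) = 20·log₁₀(102.0/11.4) = 19.034 dB.
L₂ = 88.9 − 20·log₁₀(102.0/11.4) = 88.9 − 19.034 = 69.87 dB(A).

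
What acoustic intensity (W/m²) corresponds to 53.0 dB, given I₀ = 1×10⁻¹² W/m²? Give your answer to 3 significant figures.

2.00e-07 W/m²

I = I₀·10^(L/10) = 10⁻¹² × 10^(53.0/10) = 10^(-6.700).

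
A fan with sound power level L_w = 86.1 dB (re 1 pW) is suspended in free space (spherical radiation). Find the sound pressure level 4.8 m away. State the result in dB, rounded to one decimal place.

Free-field spherical radiation: L_p = L_w − 10·log₁₀(4π·r²), r = 4.8 m.
4π·r² = 289.5 m², 10·log₁₀ of that is 24.617 dB.
L_p = 86.1 − 24.617 = 61.48 dB.

61.5 dB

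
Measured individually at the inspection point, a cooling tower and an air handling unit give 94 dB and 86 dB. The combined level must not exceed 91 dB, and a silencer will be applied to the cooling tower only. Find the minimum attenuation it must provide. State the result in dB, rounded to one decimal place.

4.7 dB

Everything except the cooling tower sums to 10^(86/10) = 3.981e+08 in linear terms, 86.00 dB.
To meet 91 dB overall, the treated cooling tower may contribute at most 10^(91/10) − 3.981e+08 = 8.608e+08, i.e. 89.35 dB.
Required insertion loss = 94 − 89.35 = 4.65 dB.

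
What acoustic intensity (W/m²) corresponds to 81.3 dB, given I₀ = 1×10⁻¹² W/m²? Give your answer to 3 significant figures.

0.000135 W/m²

I = I₀·10^(L/10) = 10⁻¹² × 10^(81.3/10) = 10^(-3.870).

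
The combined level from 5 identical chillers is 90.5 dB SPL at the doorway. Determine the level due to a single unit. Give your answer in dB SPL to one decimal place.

83.5 dB SPL

5 equal contributions raise the level by 10·log₁₀ 5 = 6.990 dB, so each unit alone gives 90.5 − 6.990.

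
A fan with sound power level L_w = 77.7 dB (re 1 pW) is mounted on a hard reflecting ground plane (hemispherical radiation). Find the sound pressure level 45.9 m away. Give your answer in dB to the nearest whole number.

Free-field hemispherical radiation: L_p = L_w − 10·log₁₀(2π·r²), r = 45.9 m.
2π·r² = 1.324e+04 m², 10·log₁₀ of that is 41.218 dB.
L_p = 77.7 − 41.218 = 36.48 dB.

36 dB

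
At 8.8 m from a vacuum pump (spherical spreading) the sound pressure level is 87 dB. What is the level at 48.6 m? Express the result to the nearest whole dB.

72 dB

Point-source attenuation: ΔL = 20·log₁₀(r₂/r₁) = 20·log₁₀(48.6/8.8) = 14.843 dB.
L₂ = 87 − 20·log₁₀(48.6/8.8) = 87 − 14.843 = 72.16 dB.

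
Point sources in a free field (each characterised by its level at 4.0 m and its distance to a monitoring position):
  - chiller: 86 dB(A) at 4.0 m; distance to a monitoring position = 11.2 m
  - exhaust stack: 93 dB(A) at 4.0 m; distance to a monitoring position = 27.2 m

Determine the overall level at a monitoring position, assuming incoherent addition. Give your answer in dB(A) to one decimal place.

79.7 dB(A)

First find each source's level at the receiver (point-source: −20·log₁₀(r/r_ref)), then combine on an intensity basis.
chiller: 86 − 20·log₁₀(11.2/4.0) = 86 − 8.94 = 77.06 dB(A).
exhaust stack: 93 − 20·log₁₀(27.2/4.0) = 93 − 16.65 = 76.35 dB(A).
Σ 10^(L/10) = 9.393e+07 → L_total = 10·log₁₀(9.393e+07) = 79.73 dB(A).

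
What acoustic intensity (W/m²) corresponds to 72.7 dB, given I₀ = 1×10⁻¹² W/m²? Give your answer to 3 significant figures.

L = 10·log₁₀(I/I₀) ⇒ I = I₀·10^(L/10) = 10⁻¹² × 10^7.27.

1.86e-05 W/m²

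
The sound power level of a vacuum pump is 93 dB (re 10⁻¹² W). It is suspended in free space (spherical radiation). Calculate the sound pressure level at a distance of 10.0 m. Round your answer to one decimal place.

62.0 dB

Free-field spherical radiation: L_p = L_w − 10·log₁₀(4π·r²), r = 10.0 m.
4π·r² = 1257 m², 10·log₁₀ of that is 30.992 dB.
L_p = 93 − 30.992 = 62.01 dB.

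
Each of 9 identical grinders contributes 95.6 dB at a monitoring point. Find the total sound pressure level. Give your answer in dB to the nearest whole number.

With 9 equal, uncorrelated contributions the intensity is 9× that of one unit, giving a rise of 10·log₁₀ 9.
L_total = 95.6 + 10·log₁₀(9) = 95.6 + 9.542 = 105.14 dB.

105 dB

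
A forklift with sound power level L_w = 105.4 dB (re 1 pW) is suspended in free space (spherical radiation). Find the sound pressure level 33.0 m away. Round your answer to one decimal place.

Free-field spherical radiation: L_p = L_w − 10·log₁₀(4π·r²), r = 33.0 m.
4π·r² = 1.368e+04 m², 10·log₁₀ of that is 41.362 dB.
L_p = 105.4 − 41.362 = 64.04 dB.

64.0 dB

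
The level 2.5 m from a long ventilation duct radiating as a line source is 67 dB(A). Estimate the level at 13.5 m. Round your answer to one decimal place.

59.7 dB(A)

Cylindrical spreading from a line source gives a 10·log₁₀(r₂/r₁) drop.
L₂ = 67 − 10·log₁₀(13.5/2.5) = 67 − 7.324 = 59.68 dB(A).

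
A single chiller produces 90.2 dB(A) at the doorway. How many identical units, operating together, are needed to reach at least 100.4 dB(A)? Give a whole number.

11

Need L₁ + 10·log₁₀ N ≥ 100.4, i.e. log₁₀ N ≥ 1.02.
N ≥ 10^(10.2/10) = 10.471, so N = 11.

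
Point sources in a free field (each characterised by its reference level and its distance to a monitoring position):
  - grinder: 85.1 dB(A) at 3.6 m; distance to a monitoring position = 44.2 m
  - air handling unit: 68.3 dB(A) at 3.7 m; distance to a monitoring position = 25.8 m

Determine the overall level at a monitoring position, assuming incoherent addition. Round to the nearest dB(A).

Apply inverse-square spreading to bring every level to the receiver, then sum 10^(L/10).
grinder: 85.1 − 20·log₁₀(44.2/3.6) = 85.1 − 21.78 = 63.32 dB(A).
air handling unit: 68.3 − 20·log₁₀(25.8/3.7) = 68.3 − 16.87 = 51.43 dB(A).
Σ 10^(L/10) = 2.286e+06 → L_total = 10·log₁₀(2.286e+06) = 63.59 dB(A).

64 dB(A)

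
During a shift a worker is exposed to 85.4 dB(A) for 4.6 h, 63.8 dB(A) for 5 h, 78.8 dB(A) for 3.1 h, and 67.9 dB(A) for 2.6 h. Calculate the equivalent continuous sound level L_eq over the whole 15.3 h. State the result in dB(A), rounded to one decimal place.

80.8 dB(A)

Weight each interval's intensity by its duration and average over T = 15.3 h:
Σ tᵢ·10^(Lᵢ/10) = 4.6·10^(85.4/10) + 5·10^(63.8/10) + 3.1·10^(78.8/10) + 2.6·10^(67.9/10) = 1.858e+09.
L_eq = 10·log₁₀(1.858e+09/15.3) = 80.84 dB(A).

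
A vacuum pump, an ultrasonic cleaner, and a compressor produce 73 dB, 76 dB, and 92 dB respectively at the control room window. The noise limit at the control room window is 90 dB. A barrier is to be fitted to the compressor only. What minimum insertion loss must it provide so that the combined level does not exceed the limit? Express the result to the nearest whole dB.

2 dB

The untreated sources together contribute 10^(73/10) + 10^(76/10) = 5.976e+07, i.e. 77.76 dB.
The limit corresponds to 10^(90/10) = 1.000e+09; subtracting the fixed part leaves 9.402e+08 for the compressor, i.e. 89.73 dB.
So the compressor must be reduced from 92 to 89.73 dB: IL = 2.27 dB.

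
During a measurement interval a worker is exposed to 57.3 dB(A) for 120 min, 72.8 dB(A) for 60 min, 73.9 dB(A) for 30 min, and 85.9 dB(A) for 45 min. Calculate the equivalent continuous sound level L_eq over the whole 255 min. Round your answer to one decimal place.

The energy average is taken in the linear domain: L_eq = 10·log₁₀[(Σ tᵢ·10^(Lᵢ/10))/T], T = 255 min.
Σ tᵢ·10^(Lᵢ/10) = 120·10^(57.3/10) + 60·10^(72.8/10) + 30·10^(73.9/10) + 45·10^(85.9/10) = 1.945e+10.
L_eq = 10·log₁₀(1.945e+10/255) = 78.82 dB(A).

78.8 dB(A)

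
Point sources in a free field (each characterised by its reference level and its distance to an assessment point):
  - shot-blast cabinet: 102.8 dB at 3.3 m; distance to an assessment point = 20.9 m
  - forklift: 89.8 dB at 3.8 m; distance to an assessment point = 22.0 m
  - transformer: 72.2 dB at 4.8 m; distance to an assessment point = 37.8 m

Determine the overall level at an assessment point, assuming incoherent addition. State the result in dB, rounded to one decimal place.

Apply inverse-square spreading to bring every level to the receiver, then sum 10^(L/10).
shot-blast cabinet: 102.8 − 20·log₁₀(20.9/3.3) = 102.8 − 16.03 = 86.77 dB.
forklift: 89.8 − 20·log₁₀(22.0/3.8) = 89.8 − 15.25 = 74.55 dB.
transformer: 72.2 − 20·log₁₀(37.8/4.8) = 72.2 − 17.93 = 54.27 dB.
Σ 10^(L/10) = 5.038e+08 → L_total = 10·log₁₀(5.038e+08) = 87.02 dB.

87.0 dB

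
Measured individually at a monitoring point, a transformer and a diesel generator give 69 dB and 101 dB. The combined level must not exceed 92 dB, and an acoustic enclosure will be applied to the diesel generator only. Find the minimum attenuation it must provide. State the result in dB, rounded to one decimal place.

Everything except the diesel generator sums to 10^(69/10) = 7.943e+06 in linear terms, 69.00 dB.
The limit corresponds to 10^(92/10) = 1.585e+09; subtracting the fixed part leaves 1.577e+09 for the diesel generator, i.e. 91.98 dB.
Required insertion loss = 101 − 91.98 = 9.02 dB.

9.0 dB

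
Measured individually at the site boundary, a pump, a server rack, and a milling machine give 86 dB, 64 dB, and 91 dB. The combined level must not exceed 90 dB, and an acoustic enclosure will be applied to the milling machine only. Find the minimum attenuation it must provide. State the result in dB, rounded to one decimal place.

Fixed contribution from the other sources: Σ 10^(L/10) = 10^(86/10) + 10^(64/10) = 4.006e+08 (86.03 dB).
The limit corresponds to 10^(90/10) = 1.000e+09; subtracting the fixed part leaves 5.994e+08 for the milling machine, i.e. 87.78 dB.
So the milling machine must be reduced from 91 to 87.78 dB: IL = 3.22 dB.

3.2 dB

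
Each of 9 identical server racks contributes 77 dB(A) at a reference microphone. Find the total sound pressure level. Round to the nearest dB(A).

87 dB(A)

L_total = L₁ + 10·log₁₀ N for N identical incoherent sources.
L_total = 77 + 10·log₁₀(9) = 77 + 9.542 = 86.54 dB(A).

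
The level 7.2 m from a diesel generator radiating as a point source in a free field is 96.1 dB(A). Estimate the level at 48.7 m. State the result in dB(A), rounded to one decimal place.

Spherical spreading from a point source gives a 20·log₁₀(r₂/r₁) drop.
L₂ = 96.1 − 20·log₁₀(48.7/7.2) = 96.1 − 16.604 = 79.50 dB(A).

79.5 dB(A)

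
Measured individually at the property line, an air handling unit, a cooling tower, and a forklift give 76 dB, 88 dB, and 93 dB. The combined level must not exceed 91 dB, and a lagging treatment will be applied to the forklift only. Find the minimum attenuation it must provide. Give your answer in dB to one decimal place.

Fixed contribution from the other sources: Σ 10^(L/10) = 10^(76/10) + 10^(88/10) = 6.708e+08 (88.27 dB).
To meet 91 dB overall, the treated forklift may contribute at most 10^(91/10) − 6.708e+08 = 5.882e+08, i.e. 87.69 dB.
Required insertion loss = 93 − 87.69 = 5.31 dB.

5.3 dB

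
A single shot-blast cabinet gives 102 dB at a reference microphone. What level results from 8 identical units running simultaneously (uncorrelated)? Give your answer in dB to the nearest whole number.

With 8 equal, uncorrelated contributions the intensity is 8× that of one unit, giving a rise of 10·log₁₀ 8.
L_total = 102 + 10·log₁₀(8) = 102 + 9.031 = 111.03 dB.

111 dB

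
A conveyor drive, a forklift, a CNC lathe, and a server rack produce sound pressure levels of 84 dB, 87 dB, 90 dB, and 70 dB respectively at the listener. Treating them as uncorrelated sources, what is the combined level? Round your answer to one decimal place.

92.5 dB

Incoherent sources combine by intensity addition: L_total = 10·log₁₀(Σ 10^(L_i/10)).
Σ 10^(L/10) = 10^(84/10) + 10^(87/10) + 10^(90/10) + 10^(70/10) = 1.762e+09.
L_total = 10·log₁₀(1.762e+09) = 92.46 dB.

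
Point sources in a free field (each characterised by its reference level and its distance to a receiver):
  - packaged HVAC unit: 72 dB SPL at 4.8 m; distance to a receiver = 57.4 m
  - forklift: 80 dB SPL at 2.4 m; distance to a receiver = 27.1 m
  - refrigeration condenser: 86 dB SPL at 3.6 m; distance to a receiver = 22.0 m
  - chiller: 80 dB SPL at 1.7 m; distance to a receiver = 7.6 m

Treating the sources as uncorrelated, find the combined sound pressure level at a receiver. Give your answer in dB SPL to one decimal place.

72.2 dB SPL

Apply inverse-square spreading to bring every level to the receiver, then sum 10^(L/10).
packaged HVAC unit: 72 − 20·log₁₀(57.4/4.8) = 72 − 21.55 = 50.45 dB SPL.
forklift: 80 − 20·log₁₀(27.1/2.4) = 80 − 21.06 = 58.94 dB SPL.
refrigeration condenser: 86 − 20·log₁₀(22.0/3.6) = 86 − 15.72 = 70.28 dB SPL.
chiller: 80 − 20·log₁₀(7.6/1.7) = 80 − 13.01 = 66.99 dB SPL.
Σ 10^(L/10) = 1.656e+07 → L_total = 10·log₁₀(1.656e+07) = 72.19 dB SPL.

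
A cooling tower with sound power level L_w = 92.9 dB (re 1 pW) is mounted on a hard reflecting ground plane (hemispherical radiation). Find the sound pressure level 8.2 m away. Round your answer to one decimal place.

66.6 dB

The power spreads over a hemisphere of area 2π·r², so L_p = L_w − 10·log₁₀(2π·r²).
2π·r² = 422.5 m², 10·log₁₀ of that is 26.258 dB.
L_p = 92.9 − 26.258 = 66.64 dB.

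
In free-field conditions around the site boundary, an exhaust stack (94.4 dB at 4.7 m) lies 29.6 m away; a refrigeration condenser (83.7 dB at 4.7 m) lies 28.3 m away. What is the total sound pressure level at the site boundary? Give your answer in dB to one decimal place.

Apply inverse-square spreading to bring every level to the receiver, then sum 10^(L/10).
exhaust stack: 94.4 − 20·log₁₀(29.6/4.7) = 94.4 − 15.98 = 78.42 dB.
refrigeration condenser: 83.7 − 20·log₁₀(28.3/4.7) = 83.7 − 15.59 = 68.11 dB.
Σ 10^(L/10) = 7.591e+07 → L_total = 10·log₁₀(7.591e+07) = 78.80 dB.

78.8 dB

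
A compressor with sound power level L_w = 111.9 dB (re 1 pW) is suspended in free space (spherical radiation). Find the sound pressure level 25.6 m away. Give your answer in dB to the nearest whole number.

Free-field spherical radiation: L_p = L_w − 10·log₁₀(4π·r²), r = 25.6 m.
4π·r² = 8235 m², 10·log₁₀ of that is 39.157 dB.
L_p = 111.9 − 39.157 = 72.74 dB.

73 dB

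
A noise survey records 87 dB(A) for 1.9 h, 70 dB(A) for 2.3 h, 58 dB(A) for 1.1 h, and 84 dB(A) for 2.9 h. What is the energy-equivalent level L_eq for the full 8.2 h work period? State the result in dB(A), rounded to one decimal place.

The energy average is taken in the linear domain: L_eq = 10·log₁₀[(Σ tᵢ·10^(Lᵢ/10))/T], T = 8.2 h.
Σ tᵢ·10^(Lᵢ/10) = 1.9·10^(87/10) + 2.3·10^(70/10) + 1.1·10^(58/10) + 2.9·10^(84/10) = 1.704e+09.
L_eq = 10·log₁₀(1.704e+09/8.2) = 83.18 dB(A).

83.2 dB(A)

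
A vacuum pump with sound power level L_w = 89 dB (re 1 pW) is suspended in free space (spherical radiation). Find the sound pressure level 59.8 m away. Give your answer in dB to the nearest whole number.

L_p = L_w − 10·log₁₀(4π·r²) with r = 59.8 m.
4π·r² = 4.494e+04 m², 10·log₁₀ of that is 46.526 dB.
L_p = 89 − 46.526 = 42.47 dB.

42 dB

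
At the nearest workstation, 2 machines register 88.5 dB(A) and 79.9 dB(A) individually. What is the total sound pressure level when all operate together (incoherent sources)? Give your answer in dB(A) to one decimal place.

89.1 dB(A)

Incoherent sources combine by intensity addition: L_total = 10·log₁₀(Σ 10^(L_i/10)).
Σ 10^(L/10) = 10^(88.5/10) + 10^(79.9/10) = 8.057e+08.
L_total = 10·log₁₀(8.057e+08) = 89.06 dB(A).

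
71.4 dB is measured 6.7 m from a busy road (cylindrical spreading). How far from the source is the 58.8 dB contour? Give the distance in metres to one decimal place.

121.9 m

Line-source spreading drops the level by 10·log₁₀(r₂/r₁); inverting, r₂/r₁ = 10^(ΔL/10).
r₂ = 6.7·10^((71.4−58.8)/10) = 6.7·10^(12.6/10) = 121.92 m.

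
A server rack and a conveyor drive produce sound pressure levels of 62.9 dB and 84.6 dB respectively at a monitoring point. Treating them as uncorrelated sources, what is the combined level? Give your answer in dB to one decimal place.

84.6 dB

Incoherent sources combine by intensity addition: L_total = 10·log₁₀(Σ 10^(L_i/10)).
Σ 10^(L/10) = 10^(62.9/10) + 10^(84.6/10) = 2.904e+08.
L_total = 10·log₁₀(2.904e+08) = 84.63 dB.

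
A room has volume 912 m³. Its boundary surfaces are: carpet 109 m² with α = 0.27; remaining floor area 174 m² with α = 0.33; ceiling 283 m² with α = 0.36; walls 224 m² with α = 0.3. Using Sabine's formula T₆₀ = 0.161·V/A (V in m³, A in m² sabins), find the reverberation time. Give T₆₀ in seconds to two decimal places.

Summing Sᵢαᵢ: 109·0.27 + 174·0.33 + 283·0.36 + 224·0.3 = 255.93 m².
T₆₀ = 0.161 × 912 / 255.93 = 0.574 s.

0.57 s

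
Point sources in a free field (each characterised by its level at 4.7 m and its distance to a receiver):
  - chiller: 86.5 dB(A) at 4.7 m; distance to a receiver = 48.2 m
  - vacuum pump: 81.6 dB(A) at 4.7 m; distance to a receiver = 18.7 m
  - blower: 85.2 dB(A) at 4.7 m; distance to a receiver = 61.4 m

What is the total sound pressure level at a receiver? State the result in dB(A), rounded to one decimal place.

Propagate each source to the receiver with L = L_ref − 20·log₁₀(r/r_ref), then add intensities.
chiller: 86.5 − 20·log₁₀(48.2/4.7) = 86.5 − 20.22 = 66.28 dB(A).
vacuum pump: 81.6 − 20·log₁₀(18.7/4.7) = 81.6 − 11.99 = 69.61 dB(A).
blower: 85.2 − 20·log₁₀(61.4/4.7) = 85.2 − 22.32 = 62.88 dB(A).
Σ 10^(L/10) = 1.532e+07 → L_total = 10·log₁₀(1.532e+07) = 71.85 dB(A).

71.9 dB(A)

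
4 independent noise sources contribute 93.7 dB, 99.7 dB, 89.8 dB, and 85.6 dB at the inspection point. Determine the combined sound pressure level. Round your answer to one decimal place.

For uncorrelated sources the intensities add, so convert each level to linear form, sum, and take 10·log₁₀ of the total.
Σ 10^(L/10) = 10^(93.7/10) + 10^(99.7/10) + 10^(89.8/10) + 10^(85.6/10) = 1.299e+10.
L_total = 10·log₁₀(1.299e+10) = 101.14 dB.

101.1 dB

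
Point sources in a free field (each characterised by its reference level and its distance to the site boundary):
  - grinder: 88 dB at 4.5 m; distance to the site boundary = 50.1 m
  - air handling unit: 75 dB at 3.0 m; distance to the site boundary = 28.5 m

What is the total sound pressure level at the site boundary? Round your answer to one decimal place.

Propagate each source to the receiver with L = L_ref − 20·log₁₀(r/r_ref), then add intensities.
grinder: 88 − 20·log₁₀(50.1/4.5) = 88 − 20.93 = 67.07 dB.
air handling unit: 75 − 20·log₁₀(28.5/3.0) = 75 − 19.55 = 55.45 dB.
Σ 10^(L/10) = 5.441e+06 → L_total = 10·log₁₀(5.441e+06) = 67.36 dB.

67.4 dB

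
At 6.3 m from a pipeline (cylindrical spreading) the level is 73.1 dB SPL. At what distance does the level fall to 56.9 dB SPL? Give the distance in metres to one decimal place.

Line-source spreading drops the level by 10·log₁₀(r₂/r₁); inverting, r₂/r₁ = 10^(ΔL/10).
r₂ = 6.3·10^((73.1−56.9)/10) = 6.3·10^(16.2/10) = 262.63 m.

262.6 m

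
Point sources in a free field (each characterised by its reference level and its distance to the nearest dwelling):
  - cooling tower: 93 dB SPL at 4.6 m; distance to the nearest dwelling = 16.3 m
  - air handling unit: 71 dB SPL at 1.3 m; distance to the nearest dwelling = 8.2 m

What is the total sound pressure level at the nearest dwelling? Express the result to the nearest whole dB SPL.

82 dB SPL

Propagate each source to the receiver with L = L_ref − 20·log₁₀(r/r_ref), then add intensities.
cooling tower: 93 − 20·log₁₀(16.3/4.6) = 93 − 10.99 = 82.01 dB SPL.
air handling unit: 71 − 20·log₁₀(8.2/1.3) = 71 − 16.00 = 55.00 dB SPL.
Σ 10^(L/10) = 1.592e+08 → L_total = 10·log₁₀(1.592e+08) = 82.02 dB SPL.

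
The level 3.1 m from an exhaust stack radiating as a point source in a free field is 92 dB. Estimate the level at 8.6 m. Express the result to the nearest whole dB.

83 dB

Point-source attenuation: ΔL = 20·log₁₀(r₂/r₁) = 20·log₁₀(8.6/3.1) = 8.863 dB.
L₂ = 92 − 20·log₁₀(8.6/3.1) = 92 − 8.863 = 83.14 dB.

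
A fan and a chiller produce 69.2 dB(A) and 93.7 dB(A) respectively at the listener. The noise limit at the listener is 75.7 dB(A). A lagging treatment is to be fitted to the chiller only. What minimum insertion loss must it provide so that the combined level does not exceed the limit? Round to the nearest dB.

Everything except the chiller sums to 10^(69.2/10) = 8.318e+06 in linear terms, 69.20 dB(A).
The limit corresponds to 10^(75.7/10) = 3.715e+07; subtracting the fixed part leaves 2.884e+07 for the chiller, i.e. 74.60 dB(A).
So the chiller must be reduced from 93.7 to 74.60 dB(A): IL = 19.10 dB.

19 dB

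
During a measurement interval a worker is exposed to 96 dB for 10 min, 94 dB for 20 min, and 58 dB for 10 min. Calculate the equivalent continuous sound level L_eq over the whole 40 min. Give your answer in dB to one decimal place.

Weight each interval's intensity by its duration and average over T = 40 min:
Σ tᵢ·10^(Lᵢ/10) = 10·10^(96/10) + 20·10^(94/10) + 10·10^(58/10) = 9.005e+10.
L_eq = 10·log₁₀(9.005e+10/40) = 93.52 dB.

93.5 dB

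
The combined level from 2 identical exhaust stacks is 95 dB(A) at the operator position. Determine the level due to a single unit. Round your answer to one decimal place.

Dividing the total intensity by 2 lowers the level by 10·log₁₀ 2 = 3.010 dB: L₁ = 95 − 3.010.

92.0 dB(A)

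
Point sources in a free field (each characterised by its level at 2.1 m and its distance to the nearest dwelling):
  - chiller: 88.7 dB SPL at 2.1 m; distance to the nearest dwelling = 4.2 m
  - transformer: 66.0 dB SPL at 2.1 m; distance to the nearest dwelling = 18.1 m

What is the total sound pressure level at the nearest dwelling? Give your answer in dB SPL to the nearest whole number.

Apply inverse-square spreading to bring every level to the receiver, then sum 10^(L/10).
chiller: 88.7 − 20·log₁₀(4.2/2.1) = 88.7 − 6.02 = 82.68 dB SPL.
transformer: 66.0 − 20·log₁₀(18.1/2.1) = 66.0 − 18.71 = 47.29 dB SPL.
Σ 10^(L/10) = 1.854e+08 → L_total = 10·log₁₀(1.854e+08) = 82.68 dB SPL.

83 dB SPL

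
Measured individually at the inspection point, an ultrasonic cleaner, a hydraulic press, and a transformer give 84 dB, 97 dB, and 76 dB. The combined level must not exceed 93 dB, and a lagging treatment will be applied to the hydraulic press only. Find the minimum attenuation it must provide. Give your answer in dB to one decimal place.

4.7 dB

Fixed contribution from the other sources: Σ 10^(L/10) = 10^(84/10) + 10^(76/10) = 2.910e+08 (84.64 dB).
The limit corresponds to 10^(93/10) = 1.995e+09; subtracting the fixed part leaves 1.704e+09 for the hydraulic press, i.e. 92.32 dB.
Required insertion loss = 97 − 92.32 = 4.68 dB.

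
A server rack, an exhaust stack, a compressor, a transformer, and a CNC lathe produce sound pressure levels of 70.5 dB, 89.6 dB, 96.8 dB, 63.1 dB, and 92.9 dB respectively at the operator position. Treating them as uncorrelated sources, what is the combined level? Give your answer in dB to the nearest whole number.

99 dB

For uncorrelated sources the intensities add, so convert each level to linear form, sum, and take 10·log₁₀ of the total.
Σ 10^(L/10) = 10^(70.5/10) + 10^(89.6/10) + 10^(96.8/10) + 10^(63.1/10) + 10^(92.9/10) = 7.661e+09.
L_total = 10·log₁₀(7.661e+09) = 98.84 dB.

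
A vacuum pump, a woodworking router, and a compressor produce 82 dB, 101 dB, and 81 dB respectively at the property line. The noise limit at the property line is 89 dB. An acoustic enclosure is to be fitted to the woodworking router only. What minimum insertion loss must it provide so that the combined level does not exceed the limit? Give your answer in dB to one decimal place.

Fixed contribution from the other sources: Σ 10^(L/10) = 10^(82/10) + 10^(81/10) = 2.844e+08 (84.54 dB).
The limit corresponds to 10^(89/10) = 7.943e+08; subtracting the fixed part leaves 5.099e+08 for the woodworking router, i.e. 87.08 dB.
So the woodworking router must be reduced from 101 to 87.08 dB: IL = 13.92 dB.

13.9 dB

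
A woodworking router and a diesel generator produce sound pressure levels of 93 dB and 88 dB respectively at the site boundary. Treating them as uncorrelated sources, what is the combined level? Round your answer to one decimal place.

94.2 dB

Incoherent sources combine by intensity addition: L_total = 10·log₁₀(Σ 10^(L_i/10)).
Σ 10^(L/10) = 10^(93/10) + 10^(88/10) = 2.626e+09.
L_total = 10·log₁₀(2.626e+09) = 94.19 dB.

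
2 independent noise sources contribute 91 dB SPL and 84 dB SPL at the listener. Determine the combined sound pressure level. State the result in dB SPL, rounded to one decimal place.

Incoherent sources combine by intensity addition: L_total = 10·log₁₀(Σ 10^(L_i/10)).
Σ 10^(L/10) = 10^(91/10) + 10^(84/10) = 1.510e+09.
L_total = 10·log₁₀(1.510e+09) = 91.79 dB SPL.

91.8 dB SPL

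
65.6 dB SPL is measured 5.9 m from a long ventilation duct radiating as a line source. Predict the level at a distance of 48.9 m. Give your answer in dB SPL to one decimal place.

Cylindrical spreading from a line source gives a 10·log₁₀(r₂/r₁) drop.
L₂ = 65.6 − 10·log₁₀(48.9/5.9) = 65.6 − 9.185 = 56.42 dB SPL.

56.4 dB SPL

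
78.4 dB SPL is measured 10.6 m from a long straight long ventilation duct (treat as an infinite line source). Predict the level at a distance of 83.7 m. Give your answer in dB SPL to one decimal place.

69.4 dB SPL

For a line source, L₂ = L₁ − 10·log₁₀(r₂/r₁).
L₂ = 78.4 − 10·log₁₀(83.7/10.6) = 78.4 − 8.974 = 69.43 dB SPL.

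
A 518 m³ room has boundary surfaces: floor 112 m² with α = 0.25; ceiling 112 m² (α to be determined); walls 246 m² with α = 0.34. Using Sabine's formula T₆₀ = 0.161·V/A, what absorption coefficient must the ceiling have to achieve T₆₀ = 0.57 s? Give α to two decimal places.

A = 0.161·V/T₆₀ = 0.161·518/0.57 = 146.31 m² sabins.
Absorption from the other surfaces = 112·0.25 + 246·0.34 = 111.64 m², so the ceiling must supply 34.67 m² over 112 m².
α = 34.67/112 = 0.310.

0.31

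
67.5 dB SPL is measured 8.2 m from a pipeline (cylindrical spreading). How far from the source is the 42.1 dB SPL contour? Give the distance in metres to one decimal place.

The 25.4 dB drop corresponds to a distance ratio of 10^(25.4/10) for a line source.
r₂ = 8.2·10^((67.5−42.1)/10) = 8.2·10^(25.4/10) = 2843.24 m.

2843.2 m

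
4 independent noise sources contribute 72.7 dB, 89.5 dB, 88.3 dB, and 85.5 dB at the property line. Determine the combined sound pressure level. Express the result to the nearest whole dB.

93 dB

For uncorrelated sources the intensities add, so convert each level to linear form, sum, and take 10·log₁₀ of the total.
Σ 10^(L/10) = 10^(72.7/10) + 10^(89.5/10) + 10^(88.3/10) + 10^(85.5/10) = 1.941e+09.
L_total = 10·log₁₀(1.941e+09) = 92.88 dB.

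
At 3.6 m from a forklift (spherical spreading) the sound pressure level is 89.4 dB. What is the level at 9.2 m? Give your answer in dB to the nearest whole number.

81 dB

Point-source attenuation: ΔL = 20·log₁₀(r₂/r₁) = 20·log₁₀(9.2/3.6) = 8.150 dB.
L₂ = 89.4 − 20·log₁₀(9.2/3.6) = 89.4 − 8.150 = 81.25 dB.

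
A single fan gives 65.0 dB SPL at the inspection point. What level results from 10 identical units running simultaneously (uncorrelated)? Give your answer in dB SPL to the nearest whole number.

75 dB SPL

N identical incoherent sources raise the level by 10·log₁₀ N.
L_total = 65.0 + 10·log₁₀(10) = 65.0 + 10.000 = 75.00 dB SPL.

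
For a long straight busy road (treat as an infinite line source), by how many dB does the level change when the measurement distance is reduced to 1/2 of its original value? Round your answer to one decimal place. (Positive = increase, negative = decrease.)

A line source loses 3 dB per doubling of distance; generally ΔL = −10·log₁₀(r₂/r₁).
ΔL = −10·log₁₀(0.5) = +3.01 dB.

+3.0 dB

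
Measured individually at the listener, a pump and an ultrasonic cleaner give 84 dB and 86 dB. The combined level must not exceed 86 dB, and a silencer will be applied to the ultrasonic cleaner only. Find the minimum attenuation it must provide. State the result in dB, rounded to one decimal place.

4.3 dB

The untreated sources together contribute 10^(84/10) = 2.512e+08, i.e. 84.00 dB.
The limit corresponds to 10^(86/10) = 3.981e+08; subtracting the fixed part leaves 1.469e+08 for the ultrasonic cleaner, i.e. 81.67 dB.
Required insertion loss = 86 − 81.67 = 4.33 dB.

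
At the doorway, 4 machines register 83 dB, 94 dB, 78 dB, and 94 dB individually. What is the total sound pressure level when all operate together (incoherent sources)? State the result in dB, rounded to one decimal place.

97.2 dB

Incoherent sources combine by intensity addition: L_total = 10·log₁₀(Σ 10^(L_i/10)).
Σ 10^(L/10) = 10^(83/10) + 10^(94/10) + 10^(78/10) + 10^(94/10) = 5.286e+09.
L_total = 10·log₁₀(5.286e+09) = 97.23 dB.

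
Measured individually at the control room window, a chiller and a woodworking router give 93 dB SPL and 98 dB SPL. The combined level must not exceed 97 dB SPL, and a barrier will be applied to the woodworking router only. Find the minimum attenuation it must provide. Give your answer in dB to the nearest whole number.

3 dB

Fixed contribution from the other source: Σ 10^(L/10) = 10^(93/10) = 1.995e+09 (93.00 dB SPL).
To meet 97 dB SPL overall, the treated woodworking router may contribute at most 10^(97/10) − 1.995e+09 = 3.017e+09, i.e. 94.80 dB SPL.
So the woodworking router must be reduced from 98 to 94.80 dB SPL: IL = 3.20 dB.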